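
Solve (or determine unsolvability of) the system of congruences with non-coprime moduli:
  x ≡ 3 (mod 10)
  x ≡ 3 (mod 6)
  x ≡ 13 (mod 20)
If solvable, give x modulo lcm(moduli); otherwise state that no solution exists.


Moduli 10, 6, 20 are not pairwise coprime, so CRT works modulo lcm(m_i) when all pairwise compatibility conditions hold.
Pairwise compatibility: gcd(m_i, m_j) must divide a_i - a_j for every pair.
Merge one congruence at a time:
  Start: x ≡ 3 (mod 10).
  Combine with x ≡ 3 (mod 6): gcd(10, 6) = 2; 3 - 3 = 0, which IS divisible by 2, so compatible.
    Write x = 3 + 10·t and substitute into x ≡ 3 (mod 6): 10·t ≡ 3 − 3 = 0 (mod 6).
    Divide the congruence (and modulus) by g = 2: 5·t ≡ 0 (mod 3).
    Reduce coefficients mod 3: 2·t ≡ 0 (mod 3).
    The inverse of 2 mod 3 is 2 (since 2·2 = 4 = 1·3 + 1), so t ≡ 2·0 = 0 ≡ 0 (mod 3).
    Then x = 3 + 10·0 = 3, valid modulo lcm(10, 6) = 30: x ≡ 3 (mod 30).
  Combine with x ≡ 13 (mod 20): gcd(30, 20) = 10; 13 - 3 = 10, which IS divisible by 10, so compatible.
    Write x = 3 + 30·t and substitute into x ≡ 13 (mod 20): 30·t ≡ 13 − 3 = 10 (mod 20).
    Divide the congruence (and modulus) by g = 10: 3·t ≡ 1 (mod 2).
    Reduce coefficients mod 2: 1·t ≡ 1 (mod 2).
    So t ≡ 1 (mod 2).
    Then x = 3 + 30·1 = 33, valid modulo lcm(30, 20) = 60: x ≡ 33 (mod 60).
Verify: 33 mod 10 = 3, 33 mod 6 = 3, 33 mod 20 = 13.

x ≡ 33 (mod 60).


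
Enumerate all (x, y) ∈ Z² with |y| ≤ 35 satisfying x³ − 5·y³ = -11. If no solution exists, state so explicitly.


The equation is x³ - 5y³ = -11. For fixed y, x³ = 5·y³ − 11, so a solution requires the RHS to be a perfect cube.
Strategy: iterate y from -35 to 35, compute RHS = 5·y³ − 11, and check whether it is a (positive or negative) perfect cube.
Check small values of y:
  y = 0: RHS = -11 is not a perfect cube.
  y = 1: RHS = -6 is not a perfect cube.
  y = -1: RHS = -16 is not a perfect cube.
  y = 2: RHS = 29 is not a perfect cube.
  y = -2: RHS = -51 is not a perfect cube.
  y = 3: RHS = 124 is not a perfect cube.
  y = -3: RHS = -146 is not a perfect cube.
Continuing the search up to |y| = 35 finds no solutions either.
No (x, y) in the scanned range satisfies the equation.

No integer solutions with |y| ≤ 35.


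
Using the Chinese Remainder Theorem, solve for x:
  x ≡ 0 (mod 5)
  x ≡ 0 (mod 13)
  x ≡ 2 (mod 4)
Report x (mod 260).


Moduli 5, 13, 4 are pairwise coprime; by CRT there is a unique solution modulo M = 5 · 13 · 4 = 260.
Solve pairwise, accumulating the modulus:
  Start with x ≡ 0 (mod 5).
  Combine with x ≡ 0 (mod 13): since gcd(5, 13) = 1, we get a unique residue mod 65.
    Write x = 0 + 5·t and substitute into x ≡ 0 (mod 13): 5·t ≡ 0 − 0 = 0 (mod 13).
    The inverse of 5 mod 13 is 8 (since 5·8 = 40 = 3·13 + 1), so t ≡ 8·0 = 0 ≡ 0 (mod 13).
    Then x = 0 + 5·0 = 0, valid modulo lcm(5, 13) = 65: x ≡ 0 (mod 65).
  Combine with x ≡ 2 (mod 4): since gcd(65, 4) = 1, we get a unique residue mod 260.
    Write x = 0 + 65·t and substitute into x ≡ 2 (mod 4): 65·t ≡ 2 − 0 = 2 (mod 4).
    Reduce coefficients mod 4: 1·t ≡ 2 (mod 4).
    So t ≡ 2 (mod 4).
    Then x = 0 + 65·2 = 130, valid modulo lcm(65, 4) = 260: x ≡ 130 (mod 260).
Verify: 130 mod 5 = 0 ✓, 130 mod 13 = 0 ✓, 130 mod 4 = 2 ✓.

x ≡ 130 (mod 260).


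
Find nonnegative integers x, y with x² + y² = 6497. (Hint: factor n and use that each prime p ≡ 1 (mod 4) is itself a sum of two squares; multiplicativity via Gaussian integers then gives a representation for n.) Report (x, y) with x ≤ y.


Step 1: Factor n = 6497 = 73 · 89.
Step 2: Check the mod-4 condition on each prime factor: 73 ≡ 1 (mod 4), exponent 1; 89 ≡ 1 (mod 4), exponent 1.
All primes ≡ 3 (mod 4) appear to even exponent (or don't appear), so by the two-squares theorem n IS expressible as a sum of two squares.
Step 3: Build a representation. Here n = 73 · 89 is a product of primes ≡ 1 (mod 4). Each prime p ≡ 1 (mod 4) is itself a sum of two squares; find a² by testing p − a² for a perfect square:
  73: 73 − 1² = 72, 73 − 2² = 69, 73 − 3² = 64 = 8² ⇒ 73 = 3² + 8².
  89: 89 − 1² = 88, 89 − 2² = 85, 89 − 3² = 80, 89 − 4² = 73, 89 − 5² = 64 = 8² ⇒ 89 = 5² + 8².
  Combine using the Brahmagupta–Fibonacci identity (a² + b²)(c² + d²) = (ac − bd)² + (ad + bc)² = (ac + bd)² + (ad − bc)²:
  73 · 89 = 6497: from (3² + 8²)(5² + 8²), take (3·5 − 8·8, 3·8 + 8·5) = (15 − 64, 24 + 40) = (-49, 64); dropping signs (only squares matter) gives (49, 64); check 49² + 64² = 2401 + 4096 = 6497 ✓.
Step 4: Order so x ≤ y and verify: 49² + 64² = 2401 + 4096 = 6497 = n. ✓

n = 6497 = 49² + 64² (one valid representation with x ≤ y).


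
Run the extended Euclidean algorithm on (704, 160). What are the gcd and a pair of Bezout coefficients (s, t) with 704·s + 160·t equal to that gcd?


Euclidean algorithm on (704, 160) — divide until remainder is 0:
  704 = 4 · 160 + 64
  160 = 2 · 64 + 32
  64 = 2 · 32 + 0
gcd(704, 160) = 32.
Track Bezout coefficients alongside the remainders: start with r₀ = 704 = a·1 + b·0 (s = 1, t = 0) and r₁ = 160 = a·0 + b·1 (s = 0, t = 1); each new remainder r_{k+1} = r_{k-1} − q_k·r_k inherits s_{k+1} = s_{k-1} − q_k·s_k, t_{k+1} = t_{k-1} − q_k·t_k, so r_k = a·s_k + b·t_k at every step:
  q = 4: r = 64, s = 1 − 4·0 = 1, t = 0 − 4·1 = -4  (check: 704·1 + 160·(-4) = 64)
  q = 2: r = 32, s = 0 − 2·1 = -2, t = 1 − 2·(-4) = 9  (check: 704·(-2) + 160·9 = 32)
The row with r = 32 (the gcd) gives the Bezout coefficients s = -2, t = 9.
Result: 704 · (-2) + 160 · (9) = 32.

gcd(704, 160) = 32; s = -2, t = 9 (check: 704·(-2) + 160·9 = 32).


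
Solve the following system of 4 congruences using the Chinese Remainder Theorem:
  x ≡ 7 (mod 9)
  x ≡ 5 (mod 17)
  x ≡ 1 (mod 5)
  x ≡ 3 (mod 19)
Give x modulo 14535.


Product of moduli M = 9 · 17 · 5 · 19 = 14535.
Merge one congruence at a time:
  Start: x ≡ 7 (mod 9).
  Combine with x ≡ 5 (mod 17); new modulus lcm = 153.
    Write x = 7 + 9·t and substitute into x ≡ 5 (mod 17): 9·t ≡ 5 − 7 = -2 (mod 17).
    Reduce coefficients mod 17: 9·t ≡ 15 (mod 17).
    The inverse of 9 mod 17 is 2 (since 9·2 = 18 = 1·17 + 1), so t ≡ 2·15 = 30 ≡ 13 (mod 17).
    Then x = 7 + 9·13 = 124, valid modulo lcm(9, 17) = 153: x ≡ 124 (mod 153).
  Combine with x ≡ 1 (mod 5); new modulus lcm = 765.
    Write x = 124 + 153·t and substitute into x ≡ 1 (mod 5): 153·t ≡ 1 − 124 = -123 (mod 5).
    Reduce coefficients mod 5: 3·t ≡ 2 (mod 5).
    The inverse of 3 mod 5 is 2 (since 3·2 = 6 = 1·5 + 1), so t ≡ 2·2 = 4 ≡ 4 (mod 5).
    Then x = 124 + 153·4 = 736, valid modulo lcm(153, 5) = 765: x ≡ 736 (mod 765).
  Combine with x ≡ 3 (mod 19); new modulus lcm = 14535.
    Write x = 736 + 765·t and substitute into x ≡ 3 (mod 19): 765·t ≡ 3 − 736 = -733 (mod 19).
    Reduce coefficients mod 19: 5·t ≡ 8 (mod 19).
    The inverse of 5 mod 19 is 4 (since 5·4 = 20 = 1·19 + 1), so t ≡ 4·8 = 32 ≡ 13 (mod 19).
    Then x = 736 + 765·13 = 10681, valid modulo lcm(765, 19) = 14535: x ≡ 10681 (mod 14535).
Verify against each original: 10681 mod 9 = 7, 10681 mod 17 = 5, 10681 mod 5 = 1, 10681 mod 19 = 3.

x ≡ 10681 (mod 14535).


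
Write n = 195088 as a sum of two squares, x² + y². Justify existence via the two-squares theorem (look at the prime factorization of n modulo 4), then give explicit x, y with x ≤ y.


Step 1: Factor n = 195088 = 2^4 · 89 · 137.
Step 2: Check the mod-4 condition on each prime factor: 2 = 2 (special); 89 ≡ 1 (mod 4), exponent 1; 137 ≡ 1 (mod 4), exponent 1.
All primes ≡ 3 (mod 4) appear to even exponent (or don't appear), so by the two-squares theorem n IS expressible as a sum of two squares.
Step 3: Build a representation. Group n = k² · m with k = 4 and m = 89 · 137 = 12193 (a product of primes ≡ 1 (mod 4)); a representation of m scales to one of n via (k·x)² + (k·y)² = k²(x² + y²). Each prime p ≡ 1 (mod 4) is itself a sum of two squares; find a² by testing p − a² for a perfect square:
  89: 89 − 1² = 88, 89 − 2² = 85, 89 − 3² = 80, 89 − 4² = 73, 89 − 5² = 64 = 8² ⇒ 89 = 5² + 8².
  137: 137 − 1² = 136, 137 − 2² = 133, 137 − 3² = 128, 137 − 4² = 121 = 11² ⇒ 137 = 4² + 11².
  Combine using the Brahmagupta–Fibonacci identity (a² + b²)(c² + d²) = (ac − bd)² + (ad + bc)² = (ac + bd)² + (ad − bc)²:
  89 · 137 = 12193: from (5² + 8²)(4² + 11²), take (5·4 − 8·11, 5·11 + 8·4) = (20 − 88, 55 + 32) = (-68, 87); dropping signs (only squares matter) gives (68, 87); check 68² + 87² = 4624 + 7569 = 12193 ✓.
  Scale by k = 4: (4·68, 4·87) = (272, 348).
Step 4: Order so x ≤ y and verify: 272² + 348² = 73984 + 121104 = 195088 = n. ✓

n = 195088 = 272² + 348² (one valid representation with x ≤ y).


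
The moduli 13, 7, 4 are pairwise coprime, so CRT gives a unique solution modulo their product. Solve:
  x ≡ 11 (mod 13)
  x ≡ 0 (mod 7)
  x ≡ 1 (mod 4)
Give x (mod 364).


Moduli 13, 7, 4 are pairwise coprime; by CRT there is a unique solution modulo M = 13 · 7 · 4 = 364.
Solve pairwise, accumulating the modulus:
  Start with x ≡ 11 (mod 13).
  Combine with x ≡ 0 (mod 7): since gcd(13, 7) = 1, we get a unique residue mod 91.
    Write x = 11 + 13·t and substitute into x ≡ 0 (mod 7): 13·t ≡ 0 − 11 = -11 (mod 7).
    Reduce coefficients mod 7: 6·t ≡ 3 (mod 7).
    The inverse of 6 mod 7 is 6 (since 6·6 = 36 = 5·7 + 1), so t ≡ 6·3 = 18 ≡ 4 (mod 7).
    Then x = 11 + 13·4 = 63, valid modulo lcm(13, 7) = 91: x ≡ 63 (mod 91).
  Combine with x ≡ 1 (mod 4): since gcd(91, 4) = 1, we get a unique residue mod 364.
    Write x = 63 + 91·t and substitute into x ≡ 1 (mod 4): 91·t ≡ 1 − 63 = -62 (mod 4).
    Reduce coefficients mod 4: 3·t ≡ 2 (mod 4).
    The inverse of 3 mod 4 is 3 (since 3·3 = 9 = 2·4 + 1), so t ≡ 3·2 = 6 ≡ 2 (mod 4).
    Then x = 63 + 91·2 = 245, valid modulo lcm(91, 4) = 364: x ≡ 245 (mod 364).
Verify: 245 mod 13 = 11 ✓, 245 mod 7 = 0 ✓, 245 mod 4 = 1 ✓.

x ≡ 245 (mod 364).


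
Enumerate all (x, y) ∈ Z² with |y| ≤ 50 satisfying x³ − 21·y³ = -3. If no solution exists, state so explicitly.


The equation is x³ - 21y³ = -3. For fixed y, x³ = 21·y³ − 3, so a solution requires the RHS to be a perfect cube.
Strategy: iterate y from -50 to 50, compute RHS = 21·y³ − 3, and check whether it is a (positive or negative) perfect cube.
Check small values of y:
  y = 0: RHS = -3 is not a perfect cube.
  y = 1: RHS = 18 is not a perfect cube.
  y = -1: RHS = -24 is not a perfect cube.
  y = 2: RHS = 165 is not a perfect cube.
  y = -2: RHS = -171 is not a perfect cube.
  y = 3: RHS = 564 is not a perfect cube.
  y = -3: RHS = -570 is not a perfect cube.
Continuing the search up to |y| = 50 finds no solutions either.
No (x, y) in the scanned range satisfies the equation.

No integer solutions with |y| ≤ 50.


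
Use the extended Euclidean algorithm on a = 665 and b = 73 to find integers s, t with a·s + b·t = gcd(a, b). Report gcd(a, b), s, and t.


Euclidean algorithm on (665, 73) — divide until remainder is 0:
  665 = 9 · 73 + 8
  73 = 9 · 8 + 1
  8 = 8 · 1 + 0
gcd(665, 73) = 1.
Track Bezout coefficients alongside the remainders: start with r₀ = 665 = a·1 + b·0 (s = 1, t = 0) and r₁ = 73 = a·0 + b·1 (s = 0, t = 1); each new remainder r_{k+1} = r_{k-1} − q_k·r_k inherits s_{k+1} = s_{k-1} − q_k·s_k, t_{k+1} = t_{k-1} − q_k·t_k, so r_k = a·s_k + b·t_k at every step:
  q = 9: r = 8, s = 1 − 9·0 = 1, t = 0 − 9·1 = -9  (check: 665·1 + 73·(-9) = 8)
  q = 9: r = 1, s = 0 − 9·1 = -9, t = 1 − 9·(-9) = 82  (check: 665·(-9) + 73·82 = 1)
The row with r = 1 (the gcd) gives the Bezout coefficients s = -9, t = 82.
Result: 665 · (-9) + 73 · (82) = 1.

gcd(665, 73) = 1; s = -9, t = 82 (check: 665·(-9) + 73·82 = 1).


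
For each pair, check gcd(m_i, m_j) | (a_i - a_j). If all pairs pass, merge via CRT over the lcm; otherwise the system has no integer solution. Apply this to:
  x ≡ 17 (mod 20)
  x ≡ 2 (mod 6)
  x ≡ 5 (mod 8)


Moduli 20, 6, 8 are not pairwise coprime, so CRT works modulo lcm(m_i) when all pairwise compatibility conditions hold.
Pairwise compatibility: gcd(m_i, m_j) must divide a_i - a_j for every pair.
Merge one congruence at a time:
  Start: x ≡ 17 (mod 20).
  Combine with x ≡ 2 (mod 6): gcd(20, 6) = 2, and 2 - 17 = -15 is NOT divisible by 2.
    ⇒ system is inconsistent (no integer solution).

No solution (the system is inconsistent).


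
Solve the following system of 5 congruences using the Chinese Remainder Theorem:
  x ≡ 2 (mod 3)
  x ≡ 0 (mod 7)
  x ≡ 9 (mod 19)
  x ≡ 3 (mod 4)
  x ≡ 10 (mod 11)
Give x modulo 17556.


Product of moduli M = 3 · 7 · 19 · 4 · 11 = 17556.
Merge one congruence at a time:
  Start: x ≡ 2 (mod 3).
  Combine with x ≡ 0 (mod 7); new modulus lcm = 21.
    Write x = 2 + 3·t and substitute into x ≡ 0 (mod 7): 3·t ≡ 0 − 2 = -2 (mod 7).
    Reduce coefficients mod 7: 3·t ≡ 5 (mod 7).
    The inverse of 3 mod 7 is 5 (since 3·5 = 15 = 2·7 + 1), so t ≡ 5·5 = 25 ≡ 4 (mod 7).
    Then x = 2 + 3·4 = 14, valid modulo lcm(3, 7) = 21: x ≡ 14 (mod 21).
  Combine with x ≡ 9 (mod 19); new modulus lcm = 399.
    Write x = 14 + 21·t and substitute into x ≡ 9 (mod 19): 21·t ≡ 9 − 14 = -5 (mod 19).
    Reduce coefficients mod 19: 2·t ≡ 14 (mod 19).
    The inverse of 2 mod 19 is 10 (since 2·10 = 20 = 1·19 + 1), so t ≡ 10·14 = 140 ≡ 7 (mod 19).
    Then x = 14 + 21·7 = 161, valid modulo lcm(21, 19) = 399: x ≡ 161 (mod 399).
  Combine with x ≡ 3 (mod 4); new modulus lcm = 1596.
    Write x = 161 + 399·t and substitute into x ≡ 3 (mod 4): 399·t ≡ 3 − 161 = -158 (mod 4).
    Reduce coefficients mod 4: 3·t ≡ 2 (mod 4).
    The inverse of 3 mod 4 is 3 (since 3·3 = 9 = 2·4 + 1), so t ≡ 3·2 = 6 ≡ 2 (mod 4).
    Then x = 161 + 399·2 = 959, valid modulo lcm(399, 4) = 1596: x ≡ 959 (mod 1596).
  Combine with x ≡ 10 (mod 11); new modulus lcm = 17556.
    Write x = 959 + 1596·t and substitute into x ≡ 10 (mod 11): 1596·t ≡ 10 − 959 = -949 (mod 11).
    Reduce coefficients mod 11: 1·t ≡ 8 (mod 11).
    So t ≡ 8 (mod 11).
    Then x = 959 + 1596·8 = 13727, valid modulo lcm(1596, 11) = 17556: x ≡ 13727 (mod 17556).
Verify against each original: 13727 mod 3 = 2, 13727 mod 7 = 0, 13727 mod 19 = 9, 13727 mod 4 = 3, 13727 mod 11 = 10.

x ≡ 13727 (mod 17556).


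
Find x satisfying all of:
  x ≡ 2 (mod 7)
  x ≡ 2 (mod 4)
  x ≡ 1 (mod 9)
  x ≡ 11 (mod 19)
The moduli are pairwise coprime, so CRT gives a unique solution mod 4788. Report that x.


Product of moduli M = 7 · 4 · 9 · 19 = 4788.
Merge one congruence at a time:
  Start: x ≡ 2 (mod 7).
  Combine with x ≡ 2 (mod 4); new modulus lcm = 28.
    Write x = 2 + 7·t and substitute into x ≡ 2 (mod 4): 7·t ≡ 2 − 2 = 0 (mod 4).
    Reduce coefficients mod 4: 3·t ≡ 0 (mod 4).
    The inverse of 3 mod 4 is 3 (since 3·3 = 9 = 2·4 + 1), so t ≡ 3·0 = 0 ≡ 0 (mod 4).
    Then x = 2 + 7·0 = 2, valid modulo lcm(7, 4) = 28: x ≡ 2 (mod 28).
  Combine with x ≡ 1 (mod 9); new modulus lcm = 252.
    Write x = 2 + 28·t and substitute into x ≡ 1 (mod 9): 28·t ≡ 1 − 2 = -1 (mod 9).
    Reduce coefficients mod 9: 1·t ≡ 8 (mod 9).
    So t ≡ 8 (mod 9).
    Then x = 2 + 28·8 = 226, valid modulo lcm(28, 9) = 252: x ≡ 226 (mod 252).
  Combine with x ≡ 11 (mod 19); new modulus lcm = 4788.
    Write x = 226 + 252·t and substitute into x ≡ 11 (mod 19): 252·t ≡ 11 − 226 = -215 (mod 19).
    Reduce coefficients mod 19: 5·t ≡ 13 (mod 19).
    The inverse of 5 mod 19 is 4 (since 5·4 = 20 = 1·19 + 1), so t ≡ 4·13 = 52 ≡ 14 (mod 19).
    Then x = 226 + 252·14 = 3754, valid modulo lcm(252, 19) = 4788: x ≡ 3754 (mod 4788).
Verify against each original: 3754 mod 7 = 2, 3754 mod 4 = 2, 3754 mod 9 = 1, 3754 mod 19 = 11.

x ≡ 3754 (mod 4788).


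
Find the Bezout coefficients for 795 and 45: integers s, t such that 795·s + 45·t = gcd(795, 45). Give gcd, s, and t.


Euclidean algorithm on (795, 45) — divide until remainder is 0:
  795 = 17 · 45 + 30
  45 = 1 · 30 + 15
  30 = 2 · 15 + 0
gcd(795, 45) = 15.
Track Bezout coefficients alongside the remainders: start with r₀ = 795 = a·1 + b·0 (s = 1, t = 0) and r₁ = 45 = a·0 + b·1 (s = 0, t = 1); each new remainder r_{k+1} = r_{k-1} − q_k·r_k inherits s_{k+1} = s_{k-1} − q_k·s_k, t_{k+1} = t_{k-1} − q_k·t_k, so r_k = a·s_k + b·t_k at every step:
  q = 17: r = 30, s = 1 − 17·0 = 1, t = 0 − 17·1 = -17  (check: 795·1 + 45·(-17) = 30)
  q = 1: r = 15, s = 0 − 1·1 = -1, t = 1 − 1·(-17) = 18  (check: 795·(-1) + 45·18 = 15)
The row with r = 15 (the gcd) gives the Bezout coefficients s = -1, t = 18.
Result: 795 · (-1) + 45 · (18) = 15.

gcd(795, 45) = 15; s = -1, t = 18 (check: 795·(-1) + 45·18 = 15).


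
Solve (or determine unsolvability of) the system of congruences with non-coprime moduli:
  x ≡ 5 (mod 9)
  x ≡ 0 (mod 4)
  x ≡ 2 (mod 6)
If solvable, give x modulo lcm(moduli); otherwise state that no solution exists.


Moduli 9, 4, 6 are not pairwise coprime, so CRT works modulo lcm(m_i) when all pairwise compatibility conditions hold.
Pairwise compatibility: gcd(m_i, m_j) must divide a_i - a_j for every pair.
Merge one congruence at a time:
  Start: x ≡ 5 (mod 9).
  Combine with x ≡ 0 (mod 4): gcd(9, 4) = 1; 0 - 5 = -5, which IS divisible by 1, so compatible.
    Write x = 5 + 9·t and substitute into x ≡ 0 (mod 4): 9·t ≡ 0 − 5 = -5 (mod 4).
    Reduce coefficients mod 4: 1·t ≡ 3 (mod 4).
    So t ≡ 3 (mod 4).
    Then x = 5 + 9·3 = 32, valid modulo lcm(9, 4) = 36: x ≡ 32 (mod 36).
  Combine with x ≡ 2 (mod 6): gcd(36, 6) = 6; 2 - 32 = -30, which IS divisible by 6, so compatible.
    Write x = 32 + 36·t and substitute into x ≡ 2 (mod 6): 36·t ≡ 2 − 32 = -30 (mod 6).
    Divide the congruence (and modulus) by g = 6: 6·t ≡ -5 (mod 1).
    Modulo 1 every t works; take t = 0.
    Then x = 32 + 36·0 = 32, valid modulo lcm(36, 6) = 36: x ≡ 32 (mod 36).
Verify: 32 mod 9 = 5, 32 mod 4 = 0, 32 mod 6 = 2.

x ≡ 32 (mod 36).


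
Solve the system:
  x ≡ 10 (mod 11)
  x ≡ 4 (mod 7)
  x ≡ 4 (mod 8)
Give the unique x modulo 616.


Moduli 11, 7, 8 are pairwise coprime; by CRT there is a unique solution modulo M = 11 · 7 · 8 = 616.
Solve pairwise, accumulating the modulus:
  Start with x ≡ 10 (mod 11).
  Combine with x ≡ 4 (mod 7): since gcd(11, 7) = 1, we get a unique residue mod 77.
    Write x = 10 + 11·t and substitute into x ≡ 4 (mod 7): 11·t ≡ 4 − 10 = -6 (mod 7).
    Reduce coefficients mod 7: 4·t ≡ 1 (mod 7).
    The inverse of 4 mod 7 is 2 (since 4·2 = 8 = 1·7 + 1), so t ≡ 2·1 = 2 ≡ 2 (mod 7).
    Then x = 10 + 11·2 = 32, valid modulo lcm(11, 7) = 77: x ≡ 32 (mod 77).
  Combine with x ≡ 4 (mod 8): since gcd(77, 8) = 1, we get a unique residue mod 616.
    Write x = 32 + 77·t and substitute into x ≡ 4 (mod 8): 77·t ≡ 4 − 32 = -28 (mod 8).
    Reduce coefficients mod 8: 5·t ≡ 4 (mod 8).
    The inverse of 5 mod 8 is 5 (since 5·5 = 25 = 3·8 + 1), so t ≡ 5·4 = 20 ≡ 4 (mod 8).
    Then x = 32 + 77·4 = 340, valid modulo lcm(77, 8) = 616: x ≡ 340 (mod 616).
Verify: 340 mod 11 = 10 ✓, 340 mod 7 = 4 ✓, 340 mod 8 = 4 ✓.

x ≡ 340 (mod 616).


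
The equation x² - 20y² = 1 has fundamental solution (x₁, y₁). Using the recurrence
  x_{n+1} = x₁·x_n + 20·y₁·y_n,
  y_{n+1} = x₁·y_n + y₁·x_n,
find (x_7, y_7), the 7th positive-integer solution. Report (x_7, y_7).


Step 1: Find the fundamental solution (x₁, y₁) of x² - 20y² = 1.
  Expand √20 as a continued fraction. a₀ = ⌊√20⌋ = 4; iterate m_{k+1} = d_k·a_k − m_k, d_{k+1} = (20 − m_{k+1}²)/d_k, a_{k+1} = ⌊(a₀ + m_{k+1})/d_{k+1}⌋ (starting m₀ = 0, d₀ = 1), with convergents p_k = a_k·p_{k-1} + p_{k-2}, q_k = a_k·q_{k-1} + q_{k-2} (p₋₁ = 1, q₋₁ = 0):
  k = 0: a₀ = 4; p₀/q₀ = 4/1; p₀² − 20·q₀² = 16 − 20 = -4.
  k = 1: m = 4, d = 4, a = ⌊(4 + 4)/4⌋ = 2; p/q = (2·4 + 1)/(2·1 + 0) = 9/2; p² − 20·q² = 81 − 80 = 1.
  The first convergent with p² − 20·q² = 1 gives the fundamental solution (x₁, y₁) = (9, 2).
Step 2: Apply the recurrence (x_{n+1}, y_{n+1}) = (x₁x_n + 20y₁y_n, x₁y_n + y₁x_n) repeatedly.
  From (x_1, y_1) = (9, 2): x_2 = 9·9 + 20·2·2 = 161; y_2 = 9·2 + 2·9 = 36.
  From (x_2, y_2) = (161, 36): x_3 = 9·161 + 20·2·36 = 2889; y_3 = 9·36 + 2·161 = 646.
  From (x_3, y_3) = (2889, 646): x_4 = 9·2889 + 20·2·646 = 51841; y_4 = 9·646 + 2·2889 = 11592.
  From (x_4, y_4) = (51841, 11592): x_5 = 9·51841 + 20·2·11592 = 930249; y_5 = 9·11592 + 2·51841 = 208010.
  From (x_5, y_5) = (930249, 208010): x_6 = 9·930249 + 20·2·208010 = 16692641; y_6 = 9·208010 + 2·930249 = 3732588.
  From (x_6, y_6) = (16692641, 3732588): x_7 = 9·16692641 + 20·2·3732588 = 299537289; y_7 = 9·3732588 + 2·16692641 = 66978574.
Step 3: Verify x_7² - 20·y_7² = 89722587501469521 - 89722587501469520 = 1 (should be 1). ✓

(x_1, y_1) = (9, 2); (x_7, y_7) = (299537289, 66978574).


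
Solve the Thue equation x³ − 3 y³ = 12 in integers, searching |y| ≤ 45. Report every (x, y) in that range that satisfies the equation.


The equation is x³ - 3y³ = 12. For fixed y, x³ = 3·y³ + 12, so a solution requires the RHS to be a perfect cube.
Strategy: iterate y from -45 to 45, compute RHS = 3·y³ + 12, and check whether it is a (positive or negative) perfect cube.
Check small values of y:
  y = 0: RHS = 12 is not a perfect cube.
  y = 1: RHS = 15 is not a perfect cube.
  y = -1: RHS = 9 is not a perfect cube.
  y = 2: RHS = 36 is not a perfect cube.
  y = -2: RHS = -12 is not a perfect cube.
  y = 3: RHS = 93 is not a perfect cube.
  y = -3: RHS = -69 is not a perfect cube.
Continuing the search up to |y| = 45 finds no solutions either.
No (x, y) in the scanned range satisfies the equation.

No integer solutions with |y| ≤ 45.


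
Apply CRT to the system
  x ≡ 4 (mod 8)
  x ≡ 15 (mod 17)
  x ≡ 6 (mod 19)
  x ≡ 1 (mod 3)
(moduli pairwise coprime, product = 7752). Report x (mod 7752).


Product of moduli M = 8 · 17 · 19 · 3 = 7752.
Merge one congruence at a time:
  Start: x ≡ 4 (mod 8).
  Combine with x ≡ 15 (mod 17); new modulus lcm = 136.
    Write x = 4 + 8·t and substitute into x ≡ 15 (mod 17): 8·t ≡ 15 − 4 = 11 (mod 17).
    The inverse of 8 mod 17 is 15 (since 8·15 = 120 = 7·17 + 1), so t ≡ 15·11 = 165 ≡ 12 (mod 17).
    Then x = 4 + 8·12 = 100, valid modulo lcm(8, 17) = 136: x ≡ 100 (mod 136).
  Combine with x ≡ 6 (mod 19); new modulus lcm = 2584.
    Write x = 100 + 136·t and substitute into x ≡ 6 (mod 19): 136·t ≡ 6 − 100 = -94 (mod 19).
    Reduce coefficients mod 19: 3·t ≡ 1 (mod 19).
    The inverse of 3 mod 19 is 13 (since 3·13 = 39 = 2·19 + 1), so t ≡ 13·1 = 13 ≡ 13 (mod 19).
    Then x = 100 + 136·13 = 1868, valid modulo lcm(136, 19) = 2584: x ≡ 1868 (mod 2584).
  Combine with x ≡ 1 (mod 3); new modulus lcm = 7752.
    Write x = 1868 + 2584·t and substitute into x ≡ 1 (mod 3): 2584·t ≡ 1 − 1868 = -1867 (mod 3).
    Reduce coefficients mod 3: 1·t ≡ 2 (mod 3).
    So t ≡ 2 (mod 3).
    Then x = 1868 + 2584·2 = 7036, valid modulo lcm(2584, 3) = 7752: x ≡ 7036 (mod 7752).
Verify against each original: 7036 mod 8 = 4, 7036 mod 17 = 15, 7036 mod 19 = 6, 7036 mod 3 = 1.

x ≡ 7036 (mod 7752).


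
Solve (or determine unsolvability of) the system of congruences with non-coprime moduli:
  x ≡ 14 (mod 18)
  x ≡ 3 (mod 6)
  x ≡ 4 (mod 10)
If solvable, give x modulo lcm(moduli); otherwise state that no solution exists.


Moduli 18, 6, 10 are not pairwise coprime, so CRT works modulo lcm(m_i) when all pairwise compatibility conditions hold.
Pairwise compatibility: gcd(m_i, m_j) must divide a_i - a_j for every pair.
Merge one congruence at a time:
  Start: x ≡ 14 (mod 18).
  Combine with x ≡ 3 (mod 6): gcd(18, 6) = 6, and 3 - 14 = -11 is NOT divisible by 6.
    ⇒ system is inconsistent (no integer solution).

No solution (the system is inconsistent).


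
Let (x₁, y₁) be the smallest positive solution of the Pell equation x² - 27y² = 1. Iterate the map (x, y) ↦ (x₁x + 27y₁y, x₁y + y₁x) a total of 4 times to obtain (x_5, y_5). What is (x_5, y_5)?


Step 1: Find the fundamental solution (x₁, y₁) of x² - 27y² = 1.
  Expand √27 as a continued fraction. a₀ = ⌊√27⌋ = 5; iterate m_{k+1} = d_k·a_k − m_k, d_{k+1} = (27 − m_{k+1}²)/d_k, a_{k+1} = ⌊(a₀ + m_{k+1})/d_{k+1}⌋ (starting m₀ = 0, d₀ = 1), with convergents p_k = a_k·p_{k-1} + p_{k-2}, q_k = a_k·q_{k-1} + q_{k-2} (p₋₁ = 1, q₋₁ = 0):
  k = 0: a₀ = 5; p₀/q₀ = 5/1; p₀² − 27·q₀² = 25 − 27 = -2.
  k = 1: m = 5, d = 2, a = ⌊(5 + 5)/2⌋ = 5; p/q = (5·5 + 1)/(5·1 + 0) = 26/5; p² − 27·q² = 676 − 675 = 1.
  The first convergent with p² − 27·q² = 1 gives the fundamental solution (x₁, y₁) = (26, 5).
Step 2: Apply the recurrence (x_{n+1}, y_{n+1}) = (x₁x_n + 27y₁y_n, x₁y_n + y₁x_n) repeatedly.
  From (x_1, y_1) = (26, 5): x_2 = 26·26 + 27·5·5 = 1351; y_2 = 26·5 + 5·26 = 260.
  From (x_2, y_2) = (1351, 260): x_3 = 26·1351 + 27·5·260 = 70226; y_3 = 26·260 + 5·1351 = 13515.
  From (x_3, y_3) = (70226, 13515): x_4 = 26·70226 + 27·5·13515 = 3650401; y_4 = 26·13515 + 5·70226 = 702520.
  From (x_4, y_4) = (3650401, 702520): x_5 = 26·3650401 + 27·5·702520 = 189750626; y_5 = 26·702520 + 5·3650401 = 36517525.
Step 3: Verify x_5² - 27·y_5² = 36005300067391876 - 36005300067391875 = 1 (should be 1). ✓

(x_1, y_1) = (26, 5); (x_5, y_5) = (189750626, 36517525).


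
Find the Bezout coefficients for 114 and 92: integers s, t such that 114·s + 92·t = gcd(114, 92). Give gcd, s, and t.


Euclidean algorithm on (114, 92) — divide until remainder is 0:
  114 = 1 · 92 + 22
  92 = 4 · 22 + 4
  22 = 5 · 4 + 2
  4 = 2 · 2 + 0
gcd(114, 92) = 2.
Track Bezout coefficients alongside the remainders: start with r₀ = 114 = a·1 + b·0 (s = 1, t = 0) and r₁ = 92 = a·0 + b·1 (s = 0, t = 1); each new remainder r_{k+1} = r_{k-1} − q_k·r_k inherits s_{k+1} = s_{k-1} − q_k·s_k, t_{k+1} = t_{k-1} − q_k·t_k, so r_k = a·s_k + b·t_k at every step:
  q = 1: r = 22, s = 1 − 1·0 = 1, t = 0 − 1·1 = -1  (check: 114·1 + 92·(-1) = 22)
  q = 4: r = 4, s = 0 − 4·1 = -4, t = 1 − 4·(-1) = 5  (check: 114·(-4) + 92·5 = 4)
  q = 5: r = 2, s = 1 − 5·(-4) = 21, t = -1 − 5·5 = -26  (check: 114·21 + 92·(-26) = 2)
The row with r = 2 (the gcd) gives the Bezout coefficients s = 21, t = -26.
Result: 114 · (21) + 92 · (-26) = 2.

gcd(114, 92) = 2; s = 21, t = -26 (check: 114·21 + 92·(-26) = 2).


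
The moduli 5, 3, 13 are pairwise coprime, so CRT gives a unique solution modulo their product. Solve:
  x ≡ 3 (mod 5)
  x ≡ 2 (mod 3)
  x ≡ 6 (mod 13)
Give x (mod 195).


Moduli 5, 3, 13 are pairwise coprime; by CRT there is a unique solution modulo M = 5 · 3 · 13 = 195.
Solve pairwise, accumulating the modulus:
  Start with x ≡ 3 (mod 5).
  Combine with x ≡ 2 (mod 3): since gcd(5, 3) = 1, we get a unique residue mod 15.
    Write x = 3 + 5·t and substitute into x ≡ 2 (mod 3): 5·t ≡ 2 − 3 = -1 (mod 3).
    Reduce coefficients mod 3: 2·t ≡ 2 (mod 3).
    The inverse of 2 mod 3 is 2 (since 2·2 = 4 = 1·3 + 1), so t ≡ 2·2 = 4 ≡ 1 (mod 3).
    Then x = 3 + 5·1 = 8, valid modulo lcm(5, 3) = 15: x ≡ 8 (mod 15).
  Combine with x ≡ 6 (mod 13): since gcd(15, 13) = 1, we get a unique residue mod 195.
    Write x = 8 + 15·t and substitute into x ≡ 6 (mod 13): 15·t ≡ 6 − 8 = -2 (mod 13).
    Reduce coefficients mod 13: 2·t ≡ 11 (mod 13).
    The inverse of 2 mod 13 is 7 (since 2·7 = 14 = 1·13 + 1), so t ≡ 7·11 = 77 ≡ 12 (mod 13).
    Then x = 8 + 15·12 = 188, valid modulo lcm(15, 13) = 195: x ≡ 188 (mod 195).
Verify: 188 mod 5 = 3 ✓, 188 mod 3 = 2 ✓, 188 mod 13 = 6 ✓.

x ≡ 188 (mod 195).


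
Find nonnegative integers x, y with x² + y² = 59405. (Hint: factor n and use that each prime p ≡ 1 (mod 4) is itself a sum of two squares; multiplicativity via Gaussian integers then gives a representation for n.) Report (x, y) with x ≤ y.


Step 1: Factor n = 59405 = 5 · 109^2.
Step 2: Check the mod-4 condition on each prime factor: 5 ≡ 1 (mod 4), exponent 1; 109 ≡ 1 (mod 4), exponent 2.
All primes ≡ 3 (mod 4) appear to even exponent (or don't appear), so by the two-squares theorem n IS expressible as a sum of two squares.
Step 3: Build a representation. Here n = 5 · 109 · 109 is a product of primes ≡ 1 (mod 4). Each prime p ≡ 1 (mod 4) is itself a sum of two squares; find a² by testing p − a² for a perfect square:
  5: 5 − 1² = 4 = 2² ⇒ 5 = 1² + 2².
  109: 109 − 1² = 108, 109 − 2² = 105, 109 − 3² = 100 = 10² ⇒ 109 = 3² + 10².
  Combine using the Brahmagupta–Fibonacci identity (a² + b²)(c² + d²) = (ac − bd)² + (ad + bc)² = (ac + bd)² + (ad − bc)²:
  5 · 109 = 545: from (1² + 2²)(3² + 10²), take (1·3 − 2·10, 1·10 + 2·3) = (3 − 20, 10 + 6) = (-17, 16); dropping signs (only squares matter) gives (17, 16); check 17² + 16² = 289 + 256 = 545 ✓.
  545 · 109 = 59405: from (17² + 16²)(3² + 10²), take (17·3 − 16·10, 17·10 + 16·3) = (51 − 160, 170 + 48) = (-109, 218); dropping signs (only squares matter) gives (109, 218); check 109² + 218² = 11881 + 47524 = 59405 ✓.
Step 4: Order so x ≤ y and verify: 109² + 218² = 11881 + 47524 = 59405 = n. ✓

n = 59405 = 109² + 218² (one valid representation with x ≤ y).


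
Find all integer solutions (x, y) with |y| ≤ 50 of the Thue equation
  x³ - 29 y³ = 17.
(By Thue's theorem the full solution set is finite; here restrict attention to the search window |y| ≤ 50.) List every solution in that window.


The equation is x³ - 29y³ = 17. For fixed y, x³ = 29·y³ + 17, so a solution requires the RHS to be a perfect cube.
Strategy: iterate y from -50 to 50, compute RHS = 29·y³ + 17, and check whether it is a (positive or negative) perfect cube.
Check small values of y:
  y = 0: RHS = 17 is not a perfect cube.
  y = 1: RHS = 46 is not a perfect cube.
  y = -1: RHS = -12 is not a perfect cube.
  y = 2: RHS = 249 is not a perfect cube.
  y = -2: RHS = -215 is not a perfect cube.
  y = 3: RHS = 800 is not a perfect cube.
  y = -3: RHS = -766 is not a perfect cube.
Continuing the search up to |y| = 50 finds no solutions either.
No (x, y) in the scanned range satisfies the equation.

No integer solutions with |y| ≤ 50.


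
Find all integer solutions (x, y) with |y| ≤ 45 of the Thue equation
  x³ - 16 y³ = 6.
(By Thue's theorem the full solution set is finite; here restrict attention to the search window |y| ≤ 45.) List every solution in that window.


The equation is x³ - 16y³ = 6. For fixed y, x³ = 16·y³ + 6, so a solution requires the RHS to be a perfect cube.
Strategy: iterate y from -45 to 45, compute RHS = 16·y³ + 6, and check whether it is a (positive or negative) perfect cube.
Check small values of y:
  y = 0: RHS = 6 is not a perfect cube.
  y = 1: RHS = 22 is not a perfect cube.
  y = -1: RHS = -10 is not a perfect cube.
  y = 2: RHS = 134 is not a perfect cube.
  y = -2: RHS = -122 is not a perfect cube.
  y = 3: RHS = 438 is not a perfect cube.
  y = -3: RHS = -426 is not a perfect cube.
Continuing the search up to |y| = 45 finds no solutions either.
No (x, y) in the scanned range satisfies the equation.

No integer solutions with |y| ≤ 45.


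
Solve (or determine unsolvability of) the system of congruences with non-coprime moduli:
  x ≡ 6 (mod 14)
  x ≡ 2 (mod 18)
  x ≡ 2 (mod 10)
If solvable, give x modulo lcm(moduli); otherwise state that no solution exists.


Moduli 14, 18, 10 are not pairwise coprime, so CRT works modulo lcm(m_i) when all pairwise compatibility conditions hold.
Pairwise compatibility: gcd(m_i, m_j) must divide a_i - a_j for every pair.
Merge one congruence at a time:
  Start: x ≡ 6 (mod 14).
  Combine with x ≡ 2 (mod 18): gcd(14, 18) = 2; 2 - 6 = -4, which IS divisible by 2, so compatible.
    Write x = 6 + 14·t and substitute into x ≡ 2 (mod 18): 14·t ≡ 2 − 6 = -4 (mod 18).
    Divide the congruence (and modulus) by g = 2: 7·t ≡ -2 (mod 9).
    Reduce coefficients mod 9: 7·t ≡ 7 (mod 9).
    The inverse of 7 mod 9 is 4 (since 7·4 = 28 = 3·9 + 1), so t ≡ 4·7 = 28 ≡ 1 (mod 9).
    Then x = 6 + 14·1 = 20, valid modulo lcm(14, 18) = 126: x ≡ 20 (mod 126).
  Combine with x ≡ 2 (mod 10): gcd(126, 10) = 2; 2 - 20 = -18, which IS divisible by 2, so compatible.
    Write x = 20 + 126·t and substitute into x ≡ 2 (mod 10): 126·t ≡ 2 − 20 = -18 (mod 10).
    Divide the congruence (and modulus) by g = 2: 63·t ≡ -9 (mod 5).
    Reduce coefficients mod 5: 3·t ≡ 1 (mod 5).
    The inverse of 3 mod 5 is 2 (since 3·2 = 6 = 1·5 + 1), so t ≡ 2·1 = 2 ≡ 2 (mod 5).
    Then x = 20 + 126·2 = 272, valid modulo lcm(126, 10) = 630: x ≡ 272 (mod 630).
Verify: 272 mod 14 = 6, 272 mod 18 = 2, 272 mod 10 = 2.

x ≡ 272 (mod 630).


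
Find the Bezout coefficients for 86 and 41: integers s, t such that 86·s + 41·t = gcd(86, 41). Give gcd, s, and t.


Euclidean algorithm on (86, 41) — divide until remainder is 0:
  86 = 2 · 41 + 4
  41 = 10 · 4 + 1
  4 = 4 · 1 + 0
gcd(86, 41) = 1.
Track Bezout coefficients alongside the remainders: start with r₀ = 86 = a·1 + b·0 (s = 1, t = 0) and r₁ = 41 = a·0 + b·1 (s = 0, t = 1); each new remainder r_{k+1} = r_{k-1} − q_k·r_k inherits s_{k+1} = s_{k-1} − q_k·s_k, t_{k+1} = t_{k-1} − q_k·t_k, so r_k = a·s_k + b·t_k at every step:
  q = 2: r = 4, s = 1 − 2·0 = 1, t = 0 − 2·1 = -2  (check: 86·1 + 41·(-2) = 4)
  q = 10: r = 1, s = 0 − 10·1 = -10, t = 1 − 10·(-2) = 21  (check: 86·(-10) + 41·21 = 1)
The row with r = 1 (the gcd) gives the Bezout coefficients s = -10, t = 21.
Result: 86 · (-10) + 41 · (21) = 1.

gcd(86, 41) = 1; s = -10, t = 21 (check: 86·(-10) + 41·21 = 1).


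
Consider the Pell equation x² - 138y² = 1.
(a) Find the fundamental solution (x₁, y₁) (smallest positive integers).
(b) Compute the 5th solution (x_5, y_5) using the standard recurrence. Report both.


Step 1: Find the fundamental solution (x₁, y₁) of x² - 138y² = 1.
  Expand √138 as a continued fraction. a₀ = ⌊√138⌋ = 11; iterate m_{k+1} = d_k·a_k − m_k, d_{k+1} = (138 − m_{k+1}²)/d_k, a_{k+1} = ⌊(a₀ + m_{k+1})/d_{k+1}⌋ (starting m₀ = 0, d₀ = 1), with convergents p_k = a_k·p_{k-1} + p_{k-2}, q_k = a_k·q_{k-1} + q_{k-2} (p₋₁ = 1, q₋₁ = 0):
  k = 0: a₀ = 11; p₀/q₀ = 11/1; p₀² − 138·q₀² = 121 − 138 = -17.
  k = 1: m = 11, d = 17, a = ⌊(11 + 11)/17⌋ = 1; p/q = (1·11 + 1)/(1·1 + 0) = 12/1; p² − 138·q² = 144 − 138 = 6.
  k = 2: m = 6, d = 6, a = ⌊(11 + 6)/6⌋ = 2; p/q = (2·12 + 11)/(2·1 + 1) = 35/3; p² − 138·q² = 1225 − 1242 = -17.
  k = 3: m = 6, d = 17, a = ⌊(11 + 6)/17⌋ = 1; p/q = (1·35 + 12)/(1·3 + 1) = 47/4; p² − 138·q² = 2209 − 2208 = 1.
  The first convergent with p² − 138·q² = 1 gives the fundamental solution (x₁, y₁) = (47, 4).
Step 2: Apply the recurrence (x_{n+1}, y_{n+1}) = (x₁x_n + 138y₁y_n, x₁y_n + y₁x_n) repeatedly.
  From (x_1, y_1) = (47, 4): x_2 = 47·47 + 138·4·4 = 4417; y_2 = 47·4 + 4·47 = 376.
  From (x_2, y_2) = (4417, 376): x_3 = 47·4417 + 138·4·376 = 415151; y_3 = 47·376 + 4·4417 = 35340.
  From (x_3, y_3) = (415151, 35340): x_4 = 47·415151 + 138·4·35340 = 39019777; y_4 = 47·35340 + 4·415151 = 3321584.
  From (x_4, y_4) = (39019777, 3321584): x_5 = 47·39019777 + 138·4·3321584 = 3667443887; y_5 = 47·3321584 + 4·39019777 = 312193556.
Step 3: Verify x_5² - 138·y_5² = 13450144664293668769 - 13450144664293668768 = 1 (should be 1). ✓

(x_1, y_1) = (47, 4); (x_5, y_5) = (3667443887, 312193556).


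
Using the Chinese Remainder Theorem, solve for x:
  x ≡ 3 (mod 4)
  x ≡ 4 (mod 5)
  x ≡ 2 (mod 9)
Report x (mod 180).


Moduli 4, 5, 9 are pairwise coprime; by CRT there is a unique solution modulo M = 4 · 5 · 9 = 180.
Solve pairwise, accumulating the modulus:
  Start with x ≡ 3 (mod 4).
  Combine with x ≡ 4 (mod 5): since gcd(4, 5) = 1, we get a unique residue mod 20.
    Write x = 3 + 4·t and substitute into x ≡ 4 (mod 5): 4·t ≡ 4 − 3 = 1 (mod 5).
    The inverse of 4 mod 5 is 4 (since 4·4 = 16 = 3·5 + 1), so t ≡ 4·1 = 4 ≡ 4 (mod 5).
    Then x = 3 + 4·4 = 19, valid modulo lcm(4, 5) = 20: x ≡ 19 (mod 20).
  Combine with x ≡ 2 (mod 9): since gcd(20, 9) = 1, we get a unique residue mod 180.
    Write x = 19 + 20·t and substitute into x ≡ 2 (mod 9): 20·t ≡ 2 − 19 = -17 (mod 9).
    Reduce coefficients mod 9: 2·t ≡ 1 (mod 9).
    The inverse of 2 mod 9 is 5 (since 2·5 = 10 = 1·9 + 1), so t ≡ 5·1 = 5 ≡ 5 (mod 9).
    Then x = 19 + 20·5 = 119, valid modulo lcm(20, 9) = 180: x ≡ 119 (mod 180).
Verify: 119 mod 4 = 3 ✓, 119 mod 5 = 4 ✓, 119 mod 9 = 2 ✓.

x ≡ 119 (mod 180).


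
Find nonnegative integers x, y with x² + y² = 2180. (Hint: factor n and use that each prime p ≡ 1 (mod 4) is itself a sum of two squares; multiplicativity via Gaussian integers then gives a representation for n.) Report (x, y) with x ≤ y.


Step 1: Factor n = 2180 = 2^2 · 5 · 109.
Step 2: Check the mod-4 condition on each prime factor: 2 = 2 (special); 5 ≡ 1 (mod 4), exponent 1; 109 ≡ 1 (mod 4), exponent 1.
All primes ≡ 3 (mod 4) appear to even exponent (or don't appear), so by the two-squares theorem n IS expressible as a sum of two squares.
Step 3: Build a representation. Group n = k² · m with k = 2 and m = 5 · 109 = 545 (a product of primes ≡ 1 (mod 4)); a representation of m scales to one of n via (k·x)² + (k·y)² = k²(x² + y²). Each prime p ≡ 1 (mod 4) is itself a sum of two squares; find a² by testing p − a² for a perfect square:
  5: 5 − 1² = 4 = 2² ⇒ 5 = 1² + 2².
  109: 109 − 1² = 108, 109 − 2² = 105, 109 − 3² = 100 = 10² ⇒ 109 = 3² + 10².
  Combine using the Brahmagupta–Fibonacci identity (a² + b²)(c² + d²) = (ac − bd)² + (ad + bc)² = (ac + bd)² + (ad − bc)²:
  5 · 109 = 545: from (1² + 2²)(3² + 10²), take (1·3 − 2·10, 1·10 + 2·3) = (3 − 20, 10 + 6) = (-17, 16); dropping signs (only squares matter) gives (17, 16); check 17² + 16² = 289 + 256 = 545 ✓.
  Scale by k = 2: (2·17, 2·16) = (34, 32).
Step 4: Order so x ≤ y and verify: 32² + 34² = 1024 + 1156 = 2180 = n. ✓

n = 2180 = 32² + 34² (one valid representation with x ≤ y).


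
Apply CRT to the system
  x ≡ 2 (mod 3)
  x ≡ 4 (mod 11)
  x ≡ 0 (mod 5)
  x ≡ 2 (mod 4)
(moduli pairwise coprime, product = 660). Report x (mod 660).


Product of moduli M = 3 · 11 · 5 · 4 = 660.
Merge one congruence at a time:
  Start: x ≡ 2 (mod 3).
  Combine with x ≡ 4 (mod 11); new modulus lcm = 33.
    Write x = 2 + 3·t and substitute into x ≡ 4 (mod 11): 3·t ≡ 4 − 2 = 2 (mod 11).
    The inverse of 3 mod 11 is 4 (since 3·4 = 12 = 1·11 + 1), so t ≡ 4·2 = 8 ≡ 8 (mod 11).
    Then x = 2 + 3·8 = 26, valid modulo lcm(3, 11) = 33: x ≡ 26 (mod 33).
  Combine with x ≡ 0 (mod 5); new modulus lcm = 165.
    Write x = 26 + 33·t and substitute into x ≡ 0 (mod 5): 33·t ≡ 0 − 26 = -26 (mod 5).
    Reduce coefficients mod 5: 3·t ≡ 4 (mod 5).
    The inverse of 3 mod 5 is 2 (since 3·2 = 6 = 1·5 + 1), so t ≡ 2·4 = 8 ≡ 3 (mod 5).
    Then x = 26 + 33·3 = 125, valid modulo lcm(33, 5) = 165: x ≡ 125 (mod 165).
  Combine with x ≡ 2 (mod 4); new modulus lcm = 660.
    Write x = 125 + 165·t and substitute into x ≡ 2 (mod 4): 165·t ≡ 2 − 125 = -123 (mod 4).
    Reduce coefficients mod 4: 1·t ≡ 1 (mod 4).
    So t ≡ 1 (mod 4).
    Then x = 125 + 165·1 = 290, valid modulo lcm(165, 4) = 660: x ≡ 290 (mod 660).
Verify against each original: 290 mod 3 = 2, 290 mod 11 = 4, 290 mod 5 = 0, 290 mod 4 = 2.

x ≡ 290 (mod 660).


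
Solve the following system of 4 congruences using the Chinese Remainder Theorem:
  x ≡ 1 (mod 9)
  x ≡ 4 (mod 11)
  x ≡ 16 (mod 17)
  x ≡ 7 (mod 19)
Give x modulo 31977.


Product of moduli M = 9 · 11 · 17 · 19 = 31977.
Merge one congruence at a time:
  Start: x ≡ 1 (mod 9).
  Combine with x ≡ 4 (mod 11); new modulus lcm = 99.
    Write x = 1 + 9·t and substitute into x ≡ 4 (mod 11): 9·t ≡ 4 − 1 = 3 (mod 11).
    The inverse of 9 mod 11 is 5 (since 9·5 = 45 = 4·11 + 1), so t ≡ 5·3 = 15 ≡ 4 (mod 11).
    Then x = 1 + 9·4 = 37, valid modulo lcm(9, 11) = 99: x ≡ 37 (mod 99).
  Combine with x ≡ 16 (mod 17); new modulus lcm = 1683.
    Write x = 37 + 99·t and substitute into x ≡ 16 (mod 17): 99·t ≡ 16 − 37 = -21 (mod 17).
    Reduce coefficients mod 17: 14·t ≡ 13 (mod 17).
    The inverse of 14 mod 17 is 11 (since 14·11 = 154 = 9·17 + 1), so t ≡ 11·13 = 143 ≡ 7 (mod 17).
    Then x = 37 + 99·7 = 730, valid modulo lcm(99, 17) = 1683: x ≡ 730 (mod 1683).
  Combine with x ≡ 7 (mod 19); new modulus lcm = 31977.
    Write x = 730 + 1683·t and substitute into x ≡ 7 (mod 19): 1683·t ≡ 7 − 730 = -723 (mod 19).
    Reduce coefficients mod 19: 11·t ≡ 18 (mod 19).
    The inverse of 11 mod 19 is 7 (since 11·7 = 77 = 4·19 + 1), so t ≡ 7·18 = 126 ≡ 12 (mod 19).
    Then x = 730 + 1683·12 = 20926, valid modulo lcm(1683, 19) = 31977: x ≡ 20926 (mod 31977).
Verify against each original: 20926 mod 9 = 1, 20926 mod 11 = 4, 20926 mod 17 = 16, 20926 mod 19 = 7.

x ≡ 20926 (mod 31977).
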